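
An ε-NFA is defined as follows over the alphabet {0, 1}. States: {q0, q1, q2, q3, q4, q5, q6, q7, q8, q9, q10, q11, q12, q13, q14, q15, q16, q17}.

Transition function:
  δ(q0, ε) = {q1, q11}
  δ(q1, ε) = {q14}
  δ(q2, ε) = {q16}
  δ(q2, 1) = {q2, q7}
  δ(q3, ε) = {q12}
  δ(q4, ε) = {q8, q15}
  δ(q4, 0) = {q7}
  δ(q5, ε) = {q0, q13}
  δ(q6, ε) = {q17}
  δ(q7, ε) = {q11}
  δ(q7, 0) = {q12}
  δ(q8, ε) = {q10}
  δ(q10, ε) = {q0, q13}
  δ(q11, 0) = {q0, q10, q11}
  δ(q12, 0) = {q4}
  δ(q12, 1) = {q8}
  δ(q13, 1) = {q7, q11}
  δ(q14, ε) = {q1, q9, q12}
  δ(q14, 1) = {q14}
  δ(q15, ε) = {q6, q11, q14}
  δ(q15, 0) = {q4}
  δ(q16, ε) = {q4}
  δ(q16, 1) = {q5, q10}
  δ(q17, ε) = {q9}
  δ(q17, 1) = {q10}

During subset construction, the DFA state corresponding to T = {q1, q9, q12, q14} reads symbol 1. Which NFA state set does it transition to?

{q0, q1, q8, q9, q10, q11, q12, q13, q14}

q12 on 1 → {q8}.
q14 on 1 → {q14}.
No 1-transition from q1, q9.
Union after reading 1: {q8, q14}.
Now take the ε-closure:
From q8 via ε: add q10.
From q14 via ε: add q1, q9, q12.
From q10 via ε: add q0, q13.
From q0 via ε: add q11.
No new states can be added; the closed set is {q0, q1, q8, q9, q10, q11, q12, q13, q14}.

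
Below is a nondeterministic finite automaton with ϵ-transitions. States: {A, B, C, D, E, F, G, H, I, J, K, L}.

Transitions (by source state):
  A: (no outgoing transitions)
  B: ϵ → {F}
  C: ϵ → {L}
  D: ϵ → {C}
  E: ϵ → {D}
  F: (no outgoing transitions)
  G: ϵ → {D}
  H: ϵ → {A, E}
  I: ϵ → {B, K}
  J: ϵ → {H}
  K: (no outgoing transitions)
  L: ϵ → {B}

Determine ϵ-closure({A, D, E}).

Start with {A, D, E}.
From D via ϵ: add C.
From C via ϵ: add L.
From L via ϵ: add B.
From B via ϵ: add F.
No new states can be added; the closed set is {A, B, C, D, E, F, L}.

{A, B, C, D, E, F, L}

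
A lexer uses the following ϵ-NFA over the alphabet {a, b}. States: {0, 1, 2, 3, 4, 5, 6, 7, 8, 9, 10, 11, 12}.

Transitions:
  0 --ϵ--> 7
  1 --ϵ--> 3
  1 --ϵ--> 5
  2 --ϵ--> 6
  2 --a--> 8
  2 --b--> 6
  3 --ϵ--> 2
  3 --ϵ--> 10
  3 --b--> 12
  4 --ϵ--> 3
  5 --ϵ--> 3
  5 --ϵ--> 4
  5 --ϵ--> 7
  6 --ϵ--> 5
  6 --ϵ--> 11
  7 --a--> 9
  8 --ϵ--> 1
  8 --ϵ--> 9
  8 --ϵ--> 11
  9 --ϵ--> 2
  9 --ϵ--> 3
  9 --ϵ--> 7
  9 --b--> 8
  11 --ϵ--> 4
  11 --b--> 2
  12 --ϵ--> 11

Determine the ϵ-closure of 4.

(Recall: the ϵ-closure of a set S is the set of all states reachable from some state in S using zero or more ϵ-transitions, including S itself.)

{2, 3, 4, 5, 6, 7, 10, 11}

Start with {4}.
From 4 via ϵ: add 3.
From 3 via ϵ: add 2, 10.
From 2 via ϵ: add 6.
From 6 via ϵ: add 5, 11.
From 5 via ϵ: add 7.
No new states can be added; the closed set is {2, 3, 4, 5, 6, 7, 10, 11}.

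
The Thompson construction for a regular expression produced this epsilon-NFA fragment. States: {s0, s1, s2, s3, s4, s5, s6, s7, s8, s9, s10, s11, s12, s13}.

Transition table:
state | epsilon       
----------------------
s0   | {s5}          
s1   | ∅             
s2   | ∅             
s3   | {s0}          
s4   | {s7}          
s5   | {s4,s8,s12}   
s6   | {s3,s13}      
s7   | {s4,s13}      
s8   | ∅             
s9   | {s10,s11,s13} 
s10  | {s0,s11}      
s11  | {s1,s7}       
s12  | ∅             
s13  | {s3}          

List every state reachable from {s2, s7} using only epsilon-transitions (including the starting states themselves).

Start with {s2, s7}.
From s7 via epsilon: add s4, s13.
From s13 via epsilon: add s3.
From s3 via epsilon: add s0.
From s0 via epsilon: add s5.
From s5 via epsilon: add s8, s12.
No new states can be added; the closed set is {s0, s2, s3, s4, s5, s7, s8, s12, s13}.

{s0, s2, s3, s4, s5, s7, s8, s12, s13}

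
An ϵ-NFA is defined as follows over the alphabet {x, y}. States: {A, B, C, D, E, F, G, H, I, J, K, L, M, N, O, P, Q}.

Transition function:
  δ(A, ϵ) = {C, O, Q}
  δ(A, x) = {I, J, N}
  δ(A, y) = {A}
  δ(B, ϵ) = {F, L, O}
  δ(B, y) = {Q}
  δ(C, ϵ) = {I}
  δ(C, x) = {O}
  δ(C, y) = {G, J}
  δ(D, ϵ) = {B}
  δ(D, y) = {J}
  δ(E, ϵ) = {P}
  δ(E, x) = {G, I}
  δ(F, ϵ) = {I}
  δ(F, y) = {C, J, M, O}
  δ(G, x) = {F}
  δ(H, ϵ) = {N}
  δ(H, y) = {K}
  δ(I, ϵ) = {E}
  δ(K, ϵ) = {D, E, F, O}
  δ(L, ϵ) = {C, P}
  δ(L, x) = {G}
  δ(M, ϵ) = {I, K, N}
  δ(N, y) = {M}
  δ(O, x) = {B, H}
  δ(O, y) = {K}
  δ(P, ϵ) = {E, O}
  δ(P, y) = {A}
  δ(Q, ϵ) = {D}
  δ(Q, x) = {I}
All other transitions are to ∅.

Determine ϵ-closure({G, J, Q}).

{B, C, D, E, F, G, I, J, L, O, P, Q}

Start with {G, J, Q}.
From Q via ϵ: add D.
From D via ϵ: add B.
From B via ϵ: add F, L, O.
From F via ϵ: add I.
From L via ϵ: add C, P.
From I via ϵ: add E.
No new states can be added; the closed set is {B, C, D, E, F, G, I, J, L, O, P, Q}.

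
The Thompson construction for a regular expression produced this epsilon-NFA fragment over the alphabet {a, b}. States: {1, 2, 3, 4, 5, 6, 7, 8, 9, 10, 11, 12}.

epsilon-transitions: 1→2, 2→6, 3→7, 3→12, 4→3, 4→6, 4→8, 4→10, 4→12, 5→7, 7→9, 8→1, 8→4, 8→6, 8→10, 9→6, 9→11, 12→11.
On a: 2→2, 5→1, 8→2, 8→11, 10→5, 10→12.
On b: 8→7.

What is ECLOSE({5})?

{5, 6, 7, 9, 11}

Start with {5}.
From 5 via epsilon: add 7.
From 7 via epsilon: add 9.
From 9 via epsilon: add 6, 11.
No new states can be added; the closed set is {5, 6, 7, 9, 11}.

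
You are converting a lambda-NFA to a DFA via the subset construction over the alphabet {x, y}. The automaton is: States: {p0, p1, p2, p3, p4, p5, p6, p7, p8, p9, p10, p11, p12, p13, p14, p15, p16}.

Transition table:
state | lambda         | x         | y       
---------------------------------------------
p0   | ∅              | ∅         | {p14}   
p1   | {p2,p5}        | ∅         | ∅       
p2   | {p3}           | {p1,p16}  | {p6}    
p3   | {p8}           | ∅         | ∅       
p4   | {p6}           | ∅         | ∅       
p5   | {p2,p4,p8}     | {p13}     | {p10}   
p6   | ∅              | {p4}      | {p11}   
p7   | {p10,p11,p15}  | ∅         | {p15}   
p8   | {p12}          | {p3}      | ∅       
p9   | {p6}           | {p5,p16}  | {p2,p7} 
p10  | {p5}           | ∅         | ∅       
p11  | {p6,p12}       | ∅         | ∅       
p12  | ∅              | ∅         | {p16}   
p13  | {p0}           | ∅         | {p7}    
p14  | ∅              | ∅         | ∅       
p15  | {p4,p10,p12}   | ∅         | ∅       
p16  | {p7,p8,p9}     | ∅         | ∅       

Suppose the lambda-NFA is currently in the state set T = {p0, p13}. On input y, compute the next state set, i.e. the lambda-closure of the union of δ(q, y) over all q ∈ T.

p0 on y → {p14}.
p13 on y → {p7}.
Union after reading y: {p7, p14}.
Now take the lambda-closure:
From p7 via lambda: add p10, p11, p15.
From p10 via lambda: add p5.
From p11 via lambda: add p6, p12.
From p15 via lambda: add p4.
From p5 via lambda: add p2, p8.
From p2 via lambda: add p3.
No new states can be added; the closed set is {p2, p3, p4, p5, p6, p7, p8, p10, p11, p12, p14, p15}.

{p2, p3, p4, p5, p6, p7, p8, p10, p11, p12, p14, p15}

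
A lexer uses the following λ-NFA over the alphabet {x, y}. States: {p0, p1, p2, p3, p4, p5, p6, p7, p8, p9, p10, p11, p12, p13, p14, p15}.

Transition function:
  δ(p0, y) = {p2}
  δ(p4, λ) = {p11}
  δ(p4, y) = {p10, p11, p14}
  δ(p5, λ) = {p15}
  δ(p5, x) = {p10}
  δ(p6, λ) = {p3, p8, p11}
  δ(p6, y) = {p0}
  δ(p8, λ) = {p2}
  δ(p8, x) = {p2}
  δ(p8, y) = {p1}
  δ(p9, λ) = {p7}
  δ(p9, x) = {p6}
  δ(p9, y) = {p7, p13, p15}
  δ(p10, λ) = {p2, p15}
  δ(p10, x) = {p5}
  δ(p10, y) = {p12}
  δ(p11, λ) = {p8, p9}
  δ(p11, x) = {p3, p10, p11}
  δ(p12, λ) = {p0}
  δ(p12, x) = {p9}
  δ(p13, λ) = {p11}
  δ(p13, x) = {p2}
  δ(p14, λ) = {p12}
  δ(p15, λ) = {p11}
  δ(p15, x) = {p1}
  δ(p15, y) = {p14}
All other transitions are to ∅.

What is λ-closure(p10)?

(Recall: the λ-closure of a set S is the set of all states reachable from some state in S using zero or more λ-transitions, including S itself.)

Start with {p10}.
From p10 via λ: add p2, p15.
From p15 via λ: add p11.
From p11 via λ: add p8, p9.
From p9 via λ: add p7.
No new states can be added; the closed set is {p2, p7, p8, p9, p10, p11, p15}.

{p2, p7, p8, p9, p10, p11, p15}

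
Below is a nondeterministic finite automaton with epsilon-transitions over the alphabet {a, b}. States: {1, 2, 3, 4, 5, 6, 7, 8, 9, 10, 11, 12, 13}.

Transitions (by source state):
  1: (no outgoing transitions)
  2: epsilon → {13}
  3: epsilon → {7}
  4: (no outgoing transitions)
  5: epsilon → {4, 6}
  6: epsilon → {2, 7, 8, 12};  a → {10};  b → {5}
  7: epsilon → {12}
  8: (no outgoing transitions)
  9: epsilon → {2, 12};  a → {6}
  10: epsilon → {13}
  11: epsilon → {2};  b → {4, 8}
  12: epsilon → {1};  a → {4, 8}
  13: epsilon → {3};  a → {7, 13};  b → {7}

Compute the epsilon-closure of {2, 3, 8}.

Start with {2, 3, 8}.
From 2 via epsilon: add 13.
From 3 via epsilon: add 7.
From 7 via epsilon: add 12.
From 12 via epsilon: add 1.
No new states can be added; the closed set is {1, 2, 3, 7, 8, 12, 13}.

{1, 2, 3, 7, 8, 12, 13}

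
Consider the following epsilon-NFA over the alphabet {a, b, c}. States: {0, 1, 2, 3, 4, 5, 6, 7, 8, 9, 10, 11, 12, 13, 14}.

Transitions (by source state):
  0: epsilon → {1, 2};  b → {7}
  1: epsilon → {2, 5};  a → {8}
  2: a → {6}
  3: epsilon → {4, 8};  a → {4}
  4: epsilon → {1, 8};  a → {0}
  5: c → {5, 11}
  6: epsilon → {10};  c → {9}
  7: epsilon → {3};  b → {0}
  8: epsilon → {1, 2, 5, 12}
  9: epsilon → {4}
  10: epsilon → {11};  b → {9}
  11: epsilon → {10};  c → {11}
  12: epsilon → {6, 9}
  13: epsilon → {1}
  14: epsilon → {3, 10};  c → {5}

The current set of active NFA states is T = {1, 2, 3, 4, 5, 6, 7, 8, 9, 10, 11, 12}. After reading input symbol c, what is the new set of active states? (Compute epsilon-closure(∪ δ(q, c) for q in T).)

{1, 2, 4, 5, 6, 8, 9, 10, 11, 12}

5 on c → {5, 11}.
6 on c → {9}.
11 on c → {11}.
No c-transition from 1, 2, 3, 4, 7, 8, 9, 10, 12.
Union after reading c: {5, 9, 11}.
Now take the epsilon-closure:
From 9 via epsilon: add 4.
From 11 via epsilon: add 10.
From 4 via epsilon: add 1, 8.
From 1 via epsilon: add 2.
From 8 via epsilon: add 12.
From 12 via epsilon: add 6.
No new states can be added; the closed set is {1, 2, 4, 5, 6, 8, 9, 10, 11, 12}.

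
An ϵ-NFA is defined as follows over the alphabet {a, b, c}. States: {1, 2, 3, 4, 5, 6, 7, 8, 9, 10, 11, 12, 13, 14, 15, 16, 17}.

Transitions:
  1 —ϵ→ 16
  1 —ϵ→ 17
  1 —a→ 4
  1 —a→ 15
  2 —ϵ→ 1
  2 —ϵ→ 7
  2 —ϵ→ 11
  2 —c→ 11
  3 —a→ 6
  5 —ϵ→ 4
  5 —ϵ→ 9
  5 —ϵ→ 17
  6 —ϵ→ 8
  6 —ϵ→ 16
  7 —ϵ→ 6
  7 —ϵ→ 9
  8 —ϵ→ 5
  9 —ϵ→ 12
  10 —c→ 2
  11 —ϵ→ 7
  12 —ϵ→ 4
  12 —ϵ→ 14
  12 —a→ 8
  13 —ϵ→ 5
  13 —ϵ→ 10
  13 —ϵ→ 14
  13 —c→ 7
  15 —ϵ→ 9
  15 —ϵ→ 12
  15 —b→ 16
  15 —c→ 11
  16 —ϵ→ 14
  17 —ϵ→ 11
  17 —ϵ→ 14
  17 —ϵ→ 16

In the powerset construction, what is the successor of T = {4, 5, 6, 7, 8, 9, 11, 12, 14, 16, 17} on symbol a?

{4, 5, 6, 7, 8, 9, 11, 12, 14, 16, 17}

12 on a → {8}.
No a-transition from 4, 5, 6, 7, 8, 9, 11, 14, 16, 17.
Union after reading a: {8}.
Now take the ϵ-closure:
From 8 via ϵ: add 5.
From 5 via ϵ: add 4, 9, 17.
From 9 via ϵ: add 12.
From 17 via ϵ: add 11, 14, 16.
From 11 via ϵ: add 7.
From 7 via ϵ: add 6.
No new states can be added; the closed set is {4, 5, 6, 7, 8, 9, 11, 12, 14, 16, 17}.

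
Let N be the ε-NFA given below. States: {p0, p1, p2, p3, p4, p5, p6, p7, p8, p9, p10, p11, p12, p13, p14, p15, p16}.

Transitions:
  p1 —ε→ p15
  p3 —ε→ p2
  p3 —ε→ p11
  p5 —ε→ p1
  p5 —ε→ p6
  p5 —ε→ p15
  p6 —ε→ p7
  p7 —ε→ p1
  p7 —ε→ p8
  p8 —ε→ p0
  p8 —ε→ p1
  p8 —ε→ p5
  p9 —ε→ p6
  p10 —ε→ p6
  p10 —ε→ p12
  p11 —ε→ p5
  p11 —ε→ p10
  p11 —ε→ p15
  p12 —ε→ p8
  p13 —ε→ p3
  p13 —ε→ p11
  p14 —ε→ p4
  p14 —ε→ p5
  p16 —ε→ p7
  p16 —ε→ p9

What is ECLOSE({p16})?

{p0, p1, p5, p6, p7, p8, p9, p15, p16}

Start with {p16}.
From p16 via ε: add p7, p9.
From p7 via ε: add p1, p8.
From p9 via ε: add p6.
From p1 via ε: add p15.
From p8 via ε: add p0, p5.
No new states can be added; the closed set is {p0, p1, p5, p6, p7, p8, p9, p15, p16}.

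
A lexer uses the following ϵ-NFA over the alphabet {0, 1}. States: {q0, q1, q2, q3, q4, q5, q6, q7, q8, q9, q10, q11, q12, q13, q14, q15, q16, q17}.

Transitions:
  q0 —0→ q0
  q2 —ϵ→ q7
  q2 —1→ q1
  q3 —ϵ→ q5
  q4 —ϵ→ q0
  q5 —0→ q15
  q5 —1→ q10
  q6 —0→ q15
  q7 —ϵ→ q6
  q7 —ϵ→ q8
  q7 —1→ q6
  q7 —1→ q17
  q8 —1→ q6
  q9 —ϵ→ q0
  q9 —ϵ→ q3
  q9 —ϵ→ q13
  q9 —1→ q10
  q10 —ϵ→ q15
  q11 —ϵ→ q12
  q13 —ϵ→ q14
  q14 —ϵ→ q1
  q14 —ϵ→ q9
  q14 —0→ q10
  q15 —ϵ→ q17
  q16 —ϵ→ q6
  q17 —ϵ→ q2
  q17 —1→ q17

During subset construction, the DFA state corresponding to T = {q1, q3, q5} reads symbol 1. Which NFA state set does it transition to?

q5 on 1 → {q10}.
No 1-transition from q1, q3.
Union after reading 1: {q10}.
Now take the ϵ-closure:
From q10 via ϵ: add q15.
From q15 via ϵ: add q17.
From q17 via ϵ: add q2.
From q2 via ϵ: add q7.
From q7 via ϵ: add q6, q8.
No new states can be added; the closed set is {q2, q6, q7, q8, q10, q15, q17}.

{q2, q6, q7, q8, q10, q15, q17}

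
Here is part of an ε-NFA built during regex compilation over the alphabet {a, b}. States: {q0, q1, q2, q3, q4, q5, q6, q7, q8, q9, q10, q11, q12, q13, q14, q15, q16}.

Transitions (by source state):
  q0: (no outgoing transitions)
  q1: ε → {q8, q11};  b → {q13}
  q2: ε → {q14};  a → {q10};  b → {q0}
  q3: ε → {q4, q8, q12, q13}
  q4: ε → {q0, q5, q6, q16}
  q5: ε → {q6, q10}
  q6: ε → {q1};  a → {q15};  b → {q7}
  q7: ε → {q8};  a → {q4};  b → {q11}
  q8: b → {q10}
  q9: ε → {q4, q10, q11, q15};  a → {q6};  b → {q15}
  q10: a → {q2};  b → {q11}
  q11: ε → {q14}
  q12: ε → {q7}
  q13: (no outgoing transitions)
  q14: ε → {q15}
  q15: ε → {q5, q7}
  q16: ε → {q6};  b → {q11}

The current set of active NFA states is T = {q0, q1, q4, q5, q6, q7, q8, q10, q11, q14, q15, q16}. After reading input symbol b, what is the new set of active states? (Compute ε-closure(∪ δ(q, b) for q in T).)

q1 on b → {q13}.
q6 on b → {q7}.
q7 on b → {q11}.
q8 on b → {q10}.
q10 on b → {q11}.
q16 on b → {q11}.
No b-transition from q0, q4, q5, q11, q14, q15.
Union after reading b: {q7, q10, q11, q13}.
Now take the ε-closure:
From q7 via ε: add q8.
From q11 via ε: add q14.
From q14 via ε: add q15.
From q15 via ε: add q5.
From q5 via ε: add q6.
From q6 via ε: add q1.
No new states can be added; the closed set is {q1, q5, q6, q7, q8, q10, q11, q13, q14, q15}.

{q1, q5, q6, q7, q8, q10, q11, q13, q14, q15}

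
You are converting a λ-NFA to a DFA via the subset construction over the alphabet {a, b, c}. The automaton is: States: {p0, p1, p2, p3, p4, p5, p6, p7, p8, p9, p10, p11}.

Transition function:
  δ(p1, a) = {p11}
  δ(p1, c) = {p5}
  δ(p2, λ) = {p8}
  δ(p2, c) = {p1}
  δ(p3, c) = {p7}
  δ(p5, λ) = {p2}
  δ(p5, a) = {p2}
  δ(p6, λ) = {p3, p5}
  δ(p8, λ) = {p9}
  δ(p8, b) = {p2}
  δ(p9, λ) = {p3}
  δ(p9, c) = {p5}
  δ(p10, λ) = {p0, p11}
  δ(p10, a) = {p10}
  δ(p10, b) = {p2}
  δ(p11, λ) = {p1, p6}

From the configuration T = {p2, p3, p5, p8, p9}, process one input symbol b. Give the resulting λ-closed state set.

p8 on b → {p2}.
No b-transition from p2, p3, p5, p9.
Union after reading b: {p2}.
Now take the λ-closure:
From p2 via λ: add p8.
From p8 via λ: add p9.
From p9 via λ: add p3.
No new states can be added; the closed set is {p2, p3, p8, p9}.

{p2, p3, p8, p9}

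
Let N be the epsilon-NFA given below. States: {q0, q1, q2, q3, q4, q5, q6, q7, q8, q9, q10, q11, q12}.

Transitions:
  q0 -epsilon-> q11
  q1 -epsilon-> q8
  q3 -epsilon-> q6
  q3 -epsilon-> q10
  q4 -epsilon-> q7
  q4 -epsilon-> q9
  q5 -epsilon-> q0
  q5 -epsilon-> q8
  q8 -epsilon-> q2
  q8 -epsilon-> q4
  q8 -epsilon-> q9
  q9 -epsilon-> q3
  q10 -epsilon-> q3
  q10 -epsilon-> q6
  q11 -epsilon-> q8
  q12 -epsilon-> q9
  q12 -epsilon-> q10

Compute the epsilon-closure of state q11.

Start with {q11}.
From q11 via epsilon: add q8.
From q8 via epsilon: add q2, q4, q9.
From q4 via epsilon: add q7.
From q9 via epsilon: add q3.
From q3 via epsilon: add q6, q10.
No new states can be added; the closed set is {q2, q3, q4, q6, q7, q8, q9, q10, q11}.

{q2, q3, q4, q6, q7, q8, q9, q10, q11}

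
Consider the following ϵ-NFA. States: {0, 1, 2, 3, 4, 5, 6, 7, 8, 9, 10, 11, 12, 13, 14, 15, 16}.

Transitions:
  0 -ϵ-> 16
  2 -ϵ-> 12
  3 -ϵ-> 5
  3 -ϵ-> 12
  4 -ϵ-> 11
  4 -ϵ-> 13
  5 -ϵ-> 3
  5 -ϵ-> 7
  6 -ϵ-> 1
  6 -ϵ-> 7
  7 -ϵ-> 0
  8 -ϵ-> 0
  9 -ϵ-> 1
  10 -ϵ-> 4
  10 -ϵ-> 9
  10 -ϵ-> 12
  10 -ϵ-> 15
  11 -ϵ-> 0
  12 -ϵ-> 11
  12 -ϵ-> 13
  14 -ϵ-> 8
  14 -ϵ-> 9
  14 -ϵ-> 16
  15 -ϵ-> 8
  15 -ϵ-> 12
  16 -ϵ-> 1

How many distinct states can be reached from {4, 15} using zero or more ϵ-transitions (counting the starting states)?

9

Start with {4, 15}.
From 4 via ϵ: add 11, 13.
From 15 via ϵ: add 8, 12.
From 8 via ϵ: add 0.
From 0 via ϵ: add 16.
From 16 via ϵ: add 1.
ϵ-closure = {0, 1, 4, 8, 11, 12, 13, 15, 16}, which has 9 states.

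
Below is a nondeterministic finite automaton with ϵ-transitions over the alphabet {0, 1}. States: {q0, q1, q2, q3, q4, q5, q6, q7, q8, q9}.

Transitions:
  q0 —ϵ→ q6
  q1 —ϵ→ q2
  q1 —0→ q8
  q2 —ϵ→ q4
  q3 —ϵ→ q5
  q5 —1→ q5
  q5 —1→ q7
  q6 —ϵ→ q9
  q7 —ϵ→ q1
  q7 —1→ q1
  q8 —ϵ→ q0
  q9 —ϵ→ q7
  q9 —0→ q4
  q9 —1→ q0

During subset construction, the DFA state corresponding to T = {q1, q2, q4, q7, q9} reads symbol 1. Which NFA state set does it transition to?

{q0, q1, q2, q4, q6, q7, q9}

q7 on 1 → {q1}.
q9 on 1 → {q0}.
No 1-transition from q1, q2, q4.
Union after reading 1: {q0, q1}.
Now take the ϵ-closure:
From q0 via ϵ: add q6.
From q1 via ϵ: add q2.
From q2 via ϵ: add q4.
From q6 via ϵ: add q9.
From q9 via ϵ: add q7.
No new states can be added; the closed set is {q0, q1, q2, q4, q6, q7, q9}.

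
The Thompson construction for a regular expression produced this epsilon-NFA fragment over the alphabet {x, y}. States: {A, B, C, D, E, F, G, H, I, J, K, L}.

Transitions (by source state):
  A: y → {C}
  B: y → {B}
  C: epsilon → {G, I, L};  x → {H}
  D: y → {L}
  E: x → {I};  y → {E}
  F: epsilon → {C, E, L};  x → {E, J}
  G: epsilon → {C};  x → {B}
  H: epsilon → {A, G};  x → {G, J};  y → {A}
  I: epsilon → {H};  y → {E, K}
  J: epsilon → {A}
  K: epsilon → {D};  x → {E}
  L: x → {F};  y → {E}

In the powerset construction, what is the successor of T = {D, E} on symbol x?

{A, C, G, H, I, L}

E on x → {I}.
No x-transition from D.
Union after reading x: {I}.
Now take the epsilon-closure:
From I via epsilon: add H.
From H via epsilon: add A, G.
From G via epsilon: add C.
From C via epsilon: add L.
No new states can be added; the closed set is {A, C, G, H, I, L}.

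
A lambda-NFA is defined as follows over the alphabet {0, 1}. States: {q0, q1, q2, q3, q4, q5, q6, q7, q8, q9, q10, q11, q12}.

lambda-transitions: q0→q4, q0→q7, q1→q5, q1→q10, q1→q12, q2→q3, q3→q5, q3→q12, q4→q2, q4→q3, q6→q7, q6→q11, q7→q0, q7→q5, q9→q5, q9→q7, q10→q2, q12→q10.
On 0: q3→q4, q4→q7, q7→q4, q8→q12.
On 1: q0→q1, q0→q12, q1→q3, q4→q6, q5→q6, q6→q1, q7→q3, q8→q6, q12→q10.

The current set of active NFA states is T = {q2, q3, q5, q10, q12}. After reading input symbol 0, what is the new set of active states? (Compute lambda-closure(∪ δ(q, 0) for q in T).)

{q2, q3, q4, q5, q10, q12}

q3 on 0 → {q4}.
No 0-transition from q2, q5, q10, q12.
Union after reading 0: {q4}.
Now take the lambda-closure:
From q4 via lambda: add q2, q3.
From q3 via lambda: add q5, q12.
From q12 via lambda: add q10.
No new states can be added; the closed set is {q2, q3, q4, q5, q10, q12}.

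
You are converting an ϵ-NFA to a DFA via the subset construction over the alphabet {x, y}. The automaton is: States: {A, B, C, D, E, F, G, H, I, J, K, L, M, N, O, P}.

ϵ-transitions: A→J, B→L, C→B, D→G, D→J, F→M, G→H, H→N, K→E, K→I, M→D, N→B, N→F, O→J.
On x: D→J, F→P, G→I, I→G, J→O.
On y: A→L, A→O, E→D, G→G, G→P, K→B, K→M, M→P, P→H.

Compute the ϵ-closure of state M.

Start with {M}.
From M via ϵ: add D.
From D via ϵ: add G, J.
From G via ϵ: add H.
From H via ϵ: add N.
From N via ϵ: add B, F.
From B via ϵ: add L.
No new states can be added; the closed set is {B, D, F, G, H, J, L, M, N}.

{B, D, F, G, H, J, L, M, N}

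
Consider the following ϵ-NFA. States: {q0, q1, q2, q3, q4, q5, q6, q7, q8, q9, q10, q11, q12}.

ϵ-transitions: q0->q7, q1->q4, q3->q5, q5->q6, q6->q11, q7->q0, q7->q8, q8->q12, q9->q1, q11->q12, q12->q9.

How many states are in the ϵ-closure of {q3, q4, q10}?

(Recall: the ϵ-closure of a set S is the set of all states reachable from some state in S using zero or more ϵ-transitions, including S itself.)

9

Start with {q3, q4, q10}.
From q3 via ϵ: add q5.
From q5 via ϵ: add q6.
From q6 via ϵ: add q11.
From q11 via ϵ: add q12.
From q12 via ϵ: add q9.
From q9 via ϵ: add q1.
ϵ-closure = {q1, q3, q4, q5, q6, q9, q10, q11, q12}, which has 9 states.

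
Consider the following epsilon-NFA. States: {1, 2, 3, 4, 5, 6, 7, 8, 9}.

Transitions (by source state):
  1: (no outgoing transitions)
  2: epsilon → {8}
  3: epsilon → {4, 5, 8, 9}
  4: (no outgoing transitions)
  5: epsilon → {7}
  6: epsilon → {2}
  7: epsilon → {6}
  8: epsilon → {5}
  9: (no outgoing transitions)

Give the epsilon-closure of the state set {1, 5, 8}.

Start with {1, 5, 8}.
From 5 via epsilon: add 7.
From 7 via epsilon: add 6.
From 6 via epsilon: add 2.
No new states can be added; the closed set is {1, 2, 5, 6, 7, 8}.

{1, 2, 5, 6, 7, 8}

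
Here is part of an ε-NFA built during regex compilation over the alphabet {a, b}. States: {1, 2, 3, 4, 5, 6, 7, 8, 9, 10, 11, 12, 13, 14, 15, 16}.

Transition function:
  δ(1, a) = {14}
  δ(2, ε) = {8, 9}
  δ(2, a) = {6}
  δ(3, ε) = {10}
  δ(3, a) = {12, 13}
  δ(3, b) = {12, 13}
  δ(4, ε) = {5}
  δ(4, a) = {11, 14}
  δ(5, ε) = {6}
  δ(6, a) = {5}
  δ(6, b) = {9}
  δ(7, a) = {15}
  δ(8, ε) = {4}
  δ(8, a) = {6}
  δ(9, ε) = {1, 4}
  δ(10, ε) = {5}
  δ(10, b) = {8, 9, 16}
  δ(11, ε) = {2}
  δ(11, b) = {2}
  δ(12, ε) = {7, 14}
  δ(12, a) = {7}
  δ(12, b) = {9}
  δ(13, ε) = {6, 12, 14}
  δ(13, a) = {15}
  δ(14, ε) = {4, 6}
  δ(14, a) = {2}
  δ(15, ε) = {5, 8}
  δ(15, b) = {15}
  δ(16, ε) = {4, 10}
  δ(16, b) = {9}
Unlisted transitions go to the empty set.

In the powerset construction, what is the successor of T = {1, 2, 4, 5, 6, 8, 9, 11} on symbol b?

{1, 2, 4, 5, 6, 8, 9}

6 on b → {9}.
11 on b → {2}.
No b-transition from 1, 2, 4, 5, 8, 9.
Union after reading b: {2, 9}.
Now take the ε-closure:
From 2 via ε: add 8.
From 9 via ε: add 1, 4.
From 4 via ε: add 5.
From 5 via ε: add 6.
No new states can be added; the closed set is {1, 2, 4, 5, 6, 8, 9}.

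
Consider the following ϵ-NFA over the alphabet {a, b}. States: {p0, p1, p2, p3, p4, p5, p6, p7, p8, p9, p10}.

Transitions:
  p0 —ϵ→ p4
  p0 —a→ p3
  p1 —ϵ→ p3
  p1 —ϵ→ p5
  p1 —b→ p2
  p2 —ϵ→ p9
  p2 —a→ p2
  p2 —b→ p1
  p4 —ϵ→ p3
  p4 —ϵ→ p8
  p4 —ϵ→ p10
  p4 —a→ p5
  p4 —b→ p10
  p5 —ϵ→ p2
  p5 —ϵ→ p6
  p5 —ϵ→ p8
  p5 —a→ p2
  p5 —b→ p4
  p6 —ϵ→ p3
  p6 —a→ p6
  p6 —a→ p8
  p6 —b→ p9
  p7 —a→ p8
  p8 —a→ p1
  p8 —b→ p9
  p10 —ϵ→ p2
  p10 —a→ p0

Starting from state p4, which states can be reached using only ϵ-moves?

{p2, p3, p4, p8, p9, p10}

Start with {p4}.
From p4 via ϵ: add p3, p8, p10.
From p10 via ϵ: add p2.
From p2 via ϵ: add p9.
No new states can be added; the closed set is {p2, p3, p4, p8, p9, p10}.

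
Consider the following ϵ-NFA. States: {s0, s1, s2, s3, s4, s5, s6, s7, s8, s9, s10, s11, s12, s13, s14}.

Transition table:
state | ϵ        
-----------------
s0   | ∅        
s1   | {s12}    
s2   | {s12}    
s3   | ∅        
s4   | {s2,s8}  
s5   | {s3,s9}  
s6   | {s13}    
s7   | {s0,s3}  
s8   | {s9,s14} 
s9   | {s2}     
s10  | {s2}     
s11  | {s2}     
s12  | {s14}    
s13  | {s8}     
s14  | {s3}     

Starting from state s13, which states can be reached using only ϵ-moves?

{s2, s3, s8, s9, s12, s13, s14}

Start with {s13}.
From s13 via ϵ: add s8.
From s8 via ϵ: add s9, s14.
From s9 via ϵ: add s2.
From s14 via ϵ: add s3.
From s2 via ϵ: add s12.
No new states can be added; the closed set is {s2, s3, s8, s9, s12, s13, s14}.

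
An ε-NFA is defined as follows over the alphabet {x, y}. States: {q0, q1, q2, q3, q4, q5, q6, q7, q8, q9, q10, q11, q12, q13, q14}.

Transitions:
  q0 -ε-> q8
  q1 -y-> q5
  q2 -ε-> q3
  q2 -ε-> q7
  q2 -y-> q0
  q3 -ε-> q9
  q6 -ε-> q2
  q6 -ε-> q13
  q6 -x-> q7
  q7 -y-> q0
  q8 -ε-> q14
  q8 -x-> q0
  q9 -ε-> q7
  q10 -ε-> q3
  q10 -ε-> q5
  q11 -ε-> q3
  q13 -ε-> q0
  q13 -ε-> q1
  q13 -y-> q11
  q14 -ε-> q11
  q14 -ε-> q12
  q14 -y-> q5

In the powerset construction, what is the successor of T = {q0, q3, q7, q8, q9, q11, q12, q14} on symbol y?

{q0, q3, q5, q7, q8, q9, q11, q12, q14}

q7 on y → {q0}.
q14 on y → {q5}.
No y-transition from q0, q3, q8, q9, q11, q12.
Union after reading y: {q0, q5}.
Now take the ε-closure:
From q0 via ε: add q8.
From q8 via ε: add q14.
From q14 via ε: add q11, q12.
From q11 via ε: add q3.
From q3 via ε: add q9.
From q9 via ε: add q7.
No new states can be added; the closed set is {q0, q3, q5, q7, q8, q9, q11, q12, q14}.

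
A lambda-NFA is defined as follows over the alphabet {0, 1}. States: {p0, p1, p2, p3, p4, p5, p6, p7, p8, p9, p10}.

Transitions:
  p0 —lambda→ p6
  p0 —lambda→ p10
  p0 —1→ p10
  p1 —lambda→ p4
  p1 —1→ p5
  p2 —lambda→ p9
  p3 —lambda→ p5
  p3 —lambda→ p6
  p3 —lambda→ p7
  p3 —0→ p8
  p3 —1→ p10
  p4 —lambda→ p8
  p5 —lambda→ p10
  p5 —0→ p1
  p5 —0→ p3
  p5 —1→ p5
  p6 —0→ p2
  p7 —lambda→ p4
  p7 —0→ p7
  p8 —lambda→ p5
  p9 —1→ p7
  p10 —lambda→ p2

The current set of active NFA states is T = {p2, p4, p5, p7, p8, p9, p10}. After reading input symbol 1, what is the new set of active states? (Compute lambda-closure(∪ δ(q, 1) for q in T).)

{p2, p4, p5, p7, p8, p9, p10}

p5 on 1 → {p5}.
p9 on 1 → {p7}.
No 1-transition from p2, p4, p7, p8, p10.
Union after reading 1: {p5, p7}.
Now take the lambda-closure:
From p5 via lambda: add p10.
From p7 via lambda: add p4.
From p4 via lambda: add p8.
From p10 via lambda: add p2.
From p2 via lambda: add p9.
No new states can be added; the closed set is {p2, p4, p5, p7, p8, p9, p10}.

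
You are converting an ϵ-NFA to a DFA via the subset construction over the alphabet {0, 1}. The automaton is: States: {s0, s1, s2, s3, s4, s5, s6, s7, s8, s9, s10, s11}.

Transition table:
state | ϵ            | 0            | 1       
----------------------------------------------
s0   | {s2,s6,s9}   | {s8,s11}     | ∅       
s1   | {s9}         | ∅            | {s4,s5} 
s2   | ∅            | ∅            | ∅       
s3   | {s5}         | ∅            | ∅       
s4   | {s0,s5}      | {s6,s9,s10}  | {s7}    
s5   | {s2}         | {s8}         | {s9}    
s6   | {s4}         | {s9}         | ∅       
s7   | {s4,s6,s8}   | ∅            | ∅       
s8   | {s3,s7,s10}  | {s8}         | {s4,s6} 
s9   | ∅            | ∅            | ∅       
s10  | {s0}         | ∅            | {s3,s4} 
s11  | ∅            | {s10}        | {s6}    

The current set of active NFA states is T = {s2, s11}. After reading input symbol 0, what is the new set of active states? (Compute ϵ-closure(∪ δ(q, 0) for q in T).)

s11 on 0 → {s10}.
No 0-transition from s2.
Union after reading 0: {s10}.
Now take the ϵ-closure:
From s10 via ϵ: add s0.
From s0 via ϵ: add s2, s6, s9.
From s6 via ϵ: add s4.
From s4 via ϵ: add s5.
No new states can be added; the closed set is {s0, s2, s4, s5, s6, s9, s10}.

{s0, s2, s4, s5, s6, s9, s10}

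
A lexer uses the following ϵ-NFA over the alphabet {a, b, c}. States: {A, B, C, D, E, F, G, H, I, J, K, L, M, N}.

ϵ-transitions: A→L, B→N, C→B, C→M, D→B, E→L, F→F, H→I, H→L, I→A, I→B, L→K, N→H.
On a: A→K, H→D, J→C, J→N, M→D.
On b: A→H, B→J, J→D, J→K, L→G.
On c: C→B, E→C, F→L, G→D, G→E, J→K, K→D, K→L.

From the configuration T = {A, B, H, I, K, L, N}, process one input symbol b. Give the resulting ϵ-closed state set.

A on b → {H}.
B on b → {J}.
L on b → {G}.
No b-transition from H, I, K, N.
Union after reading b: {G, H, J}.
Now take the ϵ-closure:
From H via ϵ: add I, L.
From I via ϵ: add A, B.
From L via ϵ: add K.
From B via ϵ: add N.
No new states can be added; the closed set is {A, B, G, H, I, J, K, L, N}.

{A, B, G, H, I, J, K, L, N}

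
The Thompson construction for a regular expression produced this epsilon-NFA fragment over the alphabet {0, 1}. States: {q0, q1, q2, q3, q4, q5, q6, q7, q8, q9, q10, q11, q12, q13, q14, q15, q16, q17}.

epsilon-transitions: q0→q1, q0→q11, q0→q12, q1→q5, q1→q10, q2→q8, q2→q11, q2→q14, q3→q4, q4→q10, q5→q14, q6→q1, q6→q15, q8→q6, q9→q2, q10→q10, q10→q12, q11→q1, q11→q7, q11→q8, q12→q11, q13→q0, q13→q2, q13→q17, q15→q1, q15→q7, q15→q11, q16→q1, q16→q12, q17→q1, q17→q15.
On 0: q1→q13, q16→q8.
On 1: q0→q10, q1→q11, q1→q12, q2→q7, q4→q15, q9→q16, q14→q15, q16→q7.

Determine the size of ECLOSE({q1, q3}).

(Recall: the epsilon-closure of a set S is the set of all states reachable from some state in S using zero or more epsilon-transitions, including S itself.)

12

Start with {q1, q3}.
From q1 via epsilon: add q5, q10.
From q3 via epsilon: add q4.
From q5 via epsilon: add q14.
From q10 via epsilon: add q12.
From q12 via epsilon: add q11.
From q11 via epsilon: add q7, q8.
From q8 via epsilon: add q6.
From q6 via epsilon: add q15.
epsilon-closure = {q1, q3, q4, q5, q6, q7, q8, q10, q11, q12, q14, q15}, which has 12 states.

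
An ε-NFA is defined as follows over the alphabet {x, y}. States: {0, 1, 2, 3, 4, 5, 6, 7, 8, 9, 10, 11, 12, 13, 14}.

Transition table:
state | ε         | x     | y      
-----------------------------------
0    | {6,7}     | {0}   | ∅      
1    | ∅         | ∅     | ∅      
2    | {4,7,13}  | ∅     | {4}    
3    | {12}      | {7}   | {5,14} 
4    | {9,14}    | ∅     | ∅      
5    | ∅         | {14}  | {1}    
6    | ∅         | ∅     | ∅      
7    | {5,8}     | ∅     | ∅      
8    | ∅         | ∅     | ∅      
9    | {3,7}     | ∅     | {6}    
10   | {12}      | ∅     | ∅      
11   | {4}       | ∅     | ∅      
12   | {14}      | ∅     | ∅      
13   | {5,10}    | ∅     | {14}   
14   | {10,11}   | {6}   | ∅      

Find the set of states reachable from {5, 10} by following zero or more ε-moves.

{3, 4, 5, 7, 8, 9, 10, 11, 12, 14}

Start with {5, 10}.
From 10 via ε: add 12.
From 12 via ε: add 14.
From 14 via ε: add 11.
From 11 via ε: add 4.
From 4 via ε: add 9.
From 9 via ε: add 3, 7.
From 7 via ε: add 8.
No new states can be added; the closed set is {3, 4, 5, 7, 8, 9, 10, 11, 12, 14}.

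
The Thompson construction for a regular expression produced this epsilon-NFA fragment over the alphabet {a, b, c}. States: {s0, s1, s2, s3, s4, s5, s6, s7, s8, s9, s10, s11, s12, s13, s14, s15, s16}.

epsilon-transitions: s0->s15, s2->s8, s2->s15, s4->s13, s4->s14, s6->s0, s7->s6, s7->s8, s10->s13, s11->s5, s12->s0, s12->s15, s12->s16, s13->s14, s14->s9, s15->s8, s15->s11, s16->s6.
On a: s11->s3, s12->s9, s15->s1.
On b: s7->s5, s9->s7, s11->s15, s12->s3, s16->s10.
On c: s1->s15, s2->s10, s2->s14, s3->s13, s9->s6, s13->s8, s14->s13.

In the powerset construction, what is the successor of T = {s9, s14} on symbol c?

{s0, s5, s6, s8, s9, s11, s13, s14, s15}

s9 on c → {s6}.
s14 on c → {s13}.
Union after reading c: {s6, s13}.
Now take the epsilon-closure:
From s6 via epsilon: add s0.
From s13 via epsilon: add s14.
From s0 via epsilon: add s15.
From s14 via epsilon: add s9.
From s15 via epsilon: add s8, s11.
From s11 via epsilon: add s5.
No new states can be added; the closed set is {s0, s5, s6, s8, s9, s11, s13, s14, s15}.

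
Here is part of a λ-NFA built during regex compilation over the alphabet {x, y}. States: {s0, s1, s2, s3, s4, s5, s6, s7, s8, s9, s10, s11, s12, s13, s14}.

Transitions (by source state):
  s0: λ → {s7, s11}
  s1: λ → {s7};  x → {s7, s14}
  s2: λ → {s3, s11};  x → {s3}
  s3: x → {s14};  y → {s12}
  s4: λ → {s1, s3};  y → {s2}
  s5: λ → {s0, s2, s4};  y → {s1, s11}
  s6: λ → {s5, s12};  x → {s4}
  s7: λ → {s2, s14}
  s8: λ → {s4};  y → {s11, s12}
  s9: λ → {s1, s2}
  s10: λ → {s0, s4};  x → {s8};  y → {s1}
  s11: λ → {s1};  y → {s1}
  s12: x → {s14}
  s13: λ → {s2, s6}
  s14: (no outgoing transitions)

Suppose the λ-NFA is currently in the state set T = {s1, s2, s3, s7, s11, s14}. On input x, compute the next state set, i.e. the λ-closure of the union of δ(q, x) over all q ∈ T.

s1 on x → {s7, s14}.
s2 on x → {s3}.
s3 on x → {s14}.
No x-transition from s7, s11, s14.
Union after reading x: {s3, s7, s14}.
Now take the λ-closure:
From s7 via λ: add s2.
From s2 via λ: add s11.
From s11 via λ: add s1.
No new states can be added; the closed set is {s1, s2, s3, s7, s11, s14}.

{s1, s2, s3, s7, s11, s14}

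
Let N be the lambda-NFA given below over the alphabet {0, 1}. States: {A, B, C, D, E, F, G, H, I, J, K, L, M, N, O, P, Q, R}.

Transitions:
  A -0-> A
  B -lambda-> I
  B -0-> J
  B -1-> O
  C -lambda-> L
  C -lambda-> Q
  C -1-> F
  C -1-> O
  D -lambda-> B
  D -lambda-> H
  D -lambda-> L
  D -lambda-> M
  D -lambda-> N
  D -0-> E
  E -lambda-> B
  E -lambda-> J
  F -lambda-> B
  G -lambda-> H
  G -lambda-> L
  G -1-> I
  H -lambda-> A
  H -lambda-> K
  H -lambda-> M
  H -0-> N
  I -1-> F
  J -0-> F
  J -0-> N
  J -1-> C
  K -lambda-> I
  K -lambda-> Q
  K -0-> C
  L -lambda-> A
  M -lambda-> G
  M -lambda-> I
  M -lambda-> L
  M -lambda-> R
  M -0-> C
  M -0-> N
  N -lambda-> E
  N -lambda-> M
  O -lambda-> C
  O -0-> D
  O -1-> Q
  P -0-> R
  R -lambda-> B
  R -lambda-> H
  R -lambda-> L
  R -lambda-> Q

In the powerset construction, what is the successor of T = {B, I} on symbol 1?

{A, B, C, F, I, L, O, Q}

B on 1 → {O}.
I on 1 → {F}.
Union after reading 1: {F, O}.
Now take the lambda-closure:
From F via lambda: add B.
From O via lambda: add C.
From B via lambda: add I.
From C via lambda: add L, Q.
From L via lambda: add A.
No new states can be added; the closed set is {A, B, C, F, I, L, O, Q}.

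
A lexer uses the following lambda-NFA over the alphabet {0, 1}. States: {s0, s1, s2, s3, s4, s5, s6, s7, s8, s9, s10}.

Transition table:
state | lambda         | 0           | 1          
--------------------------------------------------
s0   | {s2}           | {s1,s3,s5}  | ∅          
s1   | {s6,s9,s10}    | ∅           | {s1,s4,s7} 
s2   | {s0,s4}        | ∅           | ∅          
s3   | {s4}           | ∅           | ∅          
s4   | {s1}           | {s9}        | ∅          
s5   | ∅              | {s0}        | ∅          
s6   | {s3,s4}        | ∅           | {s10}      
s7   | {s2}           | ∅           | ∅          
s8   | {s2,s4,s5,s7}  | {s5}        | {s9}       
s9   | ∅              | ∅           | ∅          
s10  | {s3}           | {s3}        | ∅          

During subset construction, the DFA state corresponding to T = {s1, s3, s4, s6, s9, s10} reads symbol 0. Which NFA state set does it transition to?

{s1, s3, s4, s6, s9, s10}

s4 on 0 → {s9}.
s10 on 0 → {s3}.
No 0-transition from s1, s3, s6, s9.
Union after reading 0: {s3, s9}.
Now take the lambda-closure:
From s3 via lambda: add s4.
From s4 via lambda: add s1.
From s1 via lambda: add s6, s10.
No new states can be added; the closed set is {s1, s3, s4, s6, s9, s10}.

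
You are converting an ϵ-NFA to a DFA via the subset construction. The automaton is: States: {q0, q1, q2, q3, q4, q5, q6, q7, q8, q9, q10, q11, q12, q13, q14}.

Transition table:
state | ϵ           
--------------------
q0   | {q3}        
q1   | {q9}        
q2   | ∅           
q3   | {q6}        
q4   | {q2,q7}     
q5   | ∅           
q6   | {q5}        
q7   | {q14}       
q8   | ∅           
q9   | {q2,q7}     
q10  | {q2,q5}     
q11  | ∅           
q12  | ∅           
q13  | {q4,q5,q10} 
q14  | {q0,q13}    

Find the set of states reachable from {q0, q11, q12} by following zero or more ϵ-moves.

Start with {q0, q11, q12}.
From q0 via ϵ: add q3.
From q3 via ϵ: add q6.
From q6 via ϵ: add q5.
No new states can be added; the closed set is {q0, q3, q5, q6, q11, q12}.

{q0, q3, q5, q6, q11, q12}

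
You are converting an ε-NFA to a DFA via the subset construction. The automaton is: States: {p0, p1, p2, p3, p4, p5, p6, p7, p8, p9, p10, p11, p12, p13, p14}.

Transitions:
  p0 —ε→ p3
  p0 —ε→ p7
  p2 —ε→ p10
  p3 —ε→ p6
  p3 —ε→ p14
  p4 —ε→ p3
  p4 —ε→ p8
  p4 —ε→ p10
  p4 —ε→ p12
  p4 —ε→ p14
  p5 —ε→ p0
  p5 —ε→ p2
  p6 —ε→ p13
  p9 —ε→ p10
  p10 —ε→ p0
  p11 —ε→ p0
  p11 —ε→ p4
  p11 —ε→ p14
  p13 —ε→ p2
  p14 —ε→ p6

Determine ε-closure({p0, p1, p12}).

{p0, p1, p2, p3, p6, p7, p10, p12, p13, p14}

Start with {p0, p1, p12}.
From p0 via ε: add p3, p7.
From p3 via ε: add p6, p14.
From p6 via ε: add p13.
From p13 via ε: add p2.
From p2 via ε: add p10.
No new states can be added; the closed set is {p0, p1, p2, p3, p6, p7, p10, p12, p13, p14}.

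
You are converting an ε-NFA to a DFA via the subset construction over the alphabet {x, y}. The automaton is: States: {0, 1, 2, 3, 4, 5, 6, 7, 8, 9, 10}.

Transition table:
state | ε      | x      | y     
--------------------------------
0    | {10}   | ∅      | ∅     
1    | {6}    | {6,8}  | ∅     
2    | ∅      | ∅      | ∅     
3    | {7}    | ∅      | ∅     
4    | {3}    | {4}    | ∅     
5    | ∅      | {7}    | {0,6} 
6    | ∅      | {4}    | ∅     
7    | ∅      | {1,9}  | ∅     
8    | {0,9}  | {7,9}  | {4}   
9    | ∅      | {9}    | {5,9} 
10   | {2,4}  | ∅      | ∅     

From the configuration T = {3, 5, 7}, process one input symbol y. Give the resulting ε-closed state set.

5 on y → {0, 6}.
No y-transition from 3, 7.
Union after reading y: {0, 6}.
Now take the ε-closure:
From 0 via ε: add 10.
From 10 via ε: add 2, 4.
From 4 via ε: add 3.
From 3 via ε: add 7.
No new states can be added; the closed set is {0, 2, 3, 4, 6, 7, 10}.

{0, 2, 3, 4, 6, 7, 10}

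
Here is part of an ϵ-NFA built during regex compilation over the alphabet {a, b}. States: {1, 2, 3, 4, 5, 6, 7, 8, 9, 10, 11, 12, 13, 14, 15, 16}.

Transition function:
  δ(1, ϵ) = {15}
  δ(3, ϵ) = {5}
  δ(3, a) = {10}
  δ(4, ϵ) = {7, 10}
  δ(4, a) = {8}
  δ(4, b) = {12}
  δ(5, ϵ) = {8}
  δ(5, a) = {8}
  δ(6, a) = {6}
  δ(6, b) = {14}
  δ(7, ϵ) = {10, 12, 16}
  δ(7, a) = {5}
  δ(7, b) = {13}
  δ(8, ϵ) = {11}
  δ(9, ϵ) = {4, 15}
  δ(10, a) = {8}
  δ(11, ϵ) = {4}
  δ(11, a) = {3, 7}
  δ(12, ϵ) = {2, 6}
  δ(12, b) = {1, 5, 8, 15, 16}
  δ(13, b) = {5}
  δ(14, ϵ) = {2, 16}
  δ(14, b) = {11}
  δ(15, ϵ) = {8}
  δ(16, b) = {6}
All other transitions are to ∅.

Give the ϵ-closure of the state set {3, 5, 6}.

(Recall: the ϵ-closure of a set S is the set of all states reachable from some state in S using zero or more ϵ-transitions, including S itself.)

{2, 3, 4, 5, 6, 7, 8, 10, 11, 12, 16}

Start with {3, 5, 6}.
From 5 via ϵ: add 8.
From 8 via ϵ: add 11.
From 11 via ϵ: add 4.
From 4 via ϵ: add 7, 10.
From 7 via ϵ: add 12, 16.
From 12 via ϵ: add 2.
No new states can be added; the closed set is {2, 3, 4, 5, 6, 7, 8, 10, 11, 12, 16}.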